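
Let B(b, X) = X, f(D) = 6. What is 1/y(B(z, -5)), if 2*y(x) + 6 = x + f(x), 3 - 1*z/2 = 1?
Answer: -⅖ ≈ -0.40000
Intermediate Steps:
z = 4 (z = 6 - 2*1 = 6 - 2 = 4)
y(x) = x/2 (y(x) = -3 + (x + 6)/2 = -3 + (6 + x)/2 = -3 + (3 + x/2) = x/2)
1/y(B(z, -5)) = 1/((½)*(-5)) = 1/(-5/2) = -⅖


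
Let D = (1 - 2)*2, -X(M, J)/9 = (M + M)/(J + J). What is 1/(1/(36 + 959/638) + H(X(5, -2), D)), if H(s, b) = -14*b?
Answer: 23927/670594 ≈ 0.035680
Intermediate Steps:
X(M, J) = -9*M/J (X(M, J) = -9*(M + M)/(J + J) = -9*2*M/(2*J) = -9*2*M*1/(2*J) = -9*M/J)
D = -2 (D = -1*2 = -2)
1/(1/(36 + 959/638) + H(X(5, -2), D)) = 1/(1/(36 + 959/638) - 14*(-2)) = 1/(1/(36 + 959*(1/638)) + 28) = 1/(1/(36 + 959/638) + 28) = 1/(1/(23927/638) + 28) = 1/(638/23927 + 28) = 1/(670594/23927) = 23927/670594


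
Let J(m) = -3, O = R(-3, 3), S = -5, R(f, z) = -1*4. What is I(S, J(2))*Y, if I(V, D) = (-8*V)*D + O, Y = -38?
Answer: 4712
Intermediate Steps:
R(f, z) = -4
O = -4
I(V, D) = -4 - 8*D*V (I(V, D) = (-8*V)*D - 4 = -8*D*V - 4 = -4 - 8*D*V)
I(S, J(2))*Y = (-4 - 8*(-3)*(-5))*(-38) = (-4 - 120)*(-38) = -124*(-38) = 4712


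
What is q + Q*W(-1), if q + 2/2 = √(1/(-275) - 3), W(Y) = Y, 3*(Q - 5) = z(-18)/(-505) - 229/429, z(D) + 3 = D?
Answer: -3792974/649935 + I*√9086/55 ≈ -5.8359 + 1.7331*I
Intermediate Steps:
z(D) = -3 + D
Q = 3143039/649935 (Q = 5 + ((-3 - 18)/(-505) - 229/429)/3 = 5 + (-21*(-1/505) - 229*1/429)/3 = 5 + (21/505 - 229/429)/3 = 5 + (⅓)*(-106636/216645) = 5 - 106636/649935 = 3143039/649935 ≈ 4.8359)
q = -1 + I*√9086/55 (q = -1 + √(1/(-275) - 3) = -1 + √(-1/275 - 3) = -1 + √(-826/275) = -1 + I*√9086/55 ≈ -1.0 + 1.7331*I)
q + Q*W(-1) = (-1 + I*√9086/55) + (3143039/649935)*(-1) = (-1 + I*√9086/55) - 3143039/649935 = -3792974/649935 + I*√9086/55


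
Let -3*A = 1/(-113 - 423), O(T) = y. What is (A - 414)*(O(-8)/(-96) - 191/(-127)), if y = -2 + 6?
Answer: -2967073927/4901184 ≈ -605.38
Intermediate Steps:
y = 4
O(T) = 4
A = 1/1608 (A = -1/(3*(-113 - 423)) = -⅓/(-536) = -⅓*(-1/536) = 1/1608 ≈ 0.00062189)
(A - 414)*(O(-8)/(-96) - 191/(-127)) = (1/1608 - 414)*(4/(-96) - 191/(-127)) = -665711*(4*(-1/96) - 191*(-1/127))/1608 = -665711*(-1/24 + 191/127)/1608 = -665711/1608*4457/3048 = -2967073927/4901184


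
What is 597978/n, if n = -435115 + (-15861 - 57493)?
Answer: -597978/508469 ≈ -1.1760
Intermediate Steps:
n = -508469 (n = -435115 - 73354 = -508469)
597978/n = 597978/(-508469) = 597978*(-1/508469) = -597978/508469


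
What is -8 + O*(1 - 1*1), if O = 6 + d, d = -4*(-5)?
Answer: -8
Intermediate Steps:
d = 20
O = 26 (O = 6 + 20 = 26)
-8 + O*(1 - 1*1) = -8 + 26*(1 - 1*1) = -8 + 26*(1 - 1) = -8 + 26*0 = -8 + 0 = -8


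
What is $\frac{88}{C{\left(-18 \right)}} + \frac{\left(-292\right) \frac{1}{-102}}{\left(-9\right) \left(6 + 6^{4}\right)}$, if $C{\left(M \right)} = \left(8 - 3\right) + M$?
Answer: $- \frac{26296141}{3884517} \approx -6.7695$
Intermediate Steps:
$C{\left(M \right)} = 5 + M$
$\frac{88}{C{\left(-18 \right)}} + \frac{\left(-292\right) \frac{1}{-102}}{\left(-9\right) \left(6 + 6^{4}\right)} = \frac{88}{5 - 18} + \frac{\left(-292\right) \frac{1}{-102}}{\left(-9\right) \left(6 + 6^{4}\right)} = \frac{88}{-13} + \frac{\left(-292\right) \left(- \frac{1}{102}\right)}{\left(-9\right) \left(6 + 1296\right)} = 88 \left(- \frac{1}{13}\right) + \frac{146}{51 \left(\left(-9\right) 1302\right)} = - \frac{88}{13} + \frac{146}{51 \left(-11718\right)} = - \frac{88}{13} + \frac{146}{51} \left(- \frac{1}{11718}\right) = - \frac{88}{13} - \frac{73}{298809} = - \frac{26296141}{3884517}$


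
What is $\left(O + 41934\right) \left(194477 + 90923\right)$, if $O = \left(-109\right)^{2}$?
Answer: $15358801000$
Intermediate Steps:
$O = 11881$
$\left(O + 41934\right) \left(194477 + 90923\right) = \left(11881 + 41934\right) \left(194477 + 90923\right) = 53815 \cdot 285400 = 15358801000$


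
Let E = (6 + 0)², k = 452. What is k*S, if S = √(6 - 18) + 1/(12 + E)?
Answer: 113/12 + 904*I*√3 ≈ 9.4167 + 1565.8*I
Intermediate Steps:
E = 36 (E = 6² = 36)
S = 1/48 + 2*I*√3 (S = √(6 - 18) + 1/(12 + 36) = √(-12) + 1/48 = 2*I*√3 + 1/48 = 1/48 + 2*I*√3 ≈ 0.020833 + 3.4641*I)
k*S = 452*(1/48 + 2*I*√3) = 113/12 + 904*I*√3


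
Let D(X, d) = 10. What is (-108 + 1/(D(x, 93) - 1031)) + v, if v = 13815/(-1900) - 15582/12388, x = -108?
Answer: -7369434719/63240740 ≈ -116.53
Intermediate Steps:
v = -528279/61940 (v = 13815*(-1/1900) - 15582*1/12388 = -2763/380 - 7791/6194 = -528279/61940 ≈ -8.5289)
(-108 + 1/(D(x, 93) - 1031)) + v = (-108 + 1/(10 - 1031)) - 528279/61940 = (-108 + 1/(-1021)) - 528279/61940 = (-108 - 1/1021) - 528279/61940 = -110269/1021 - 528279/61940 = -7369434719/63240740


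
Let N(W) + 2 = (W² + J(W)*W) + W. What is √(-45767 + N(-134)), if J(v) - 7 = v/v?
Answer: I*√29019 ≈ 170.35*I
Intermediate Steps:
J(v) = 8 (J(v) = 7 + v/v = 7 + 1 = 8)
N(W) = -2 + W² + 9*W (N(W) = -2 + ((W² + 8*W) + W) = -2 + (W² + 9*W) = -2 + W² + 9*W)
√(-45767 + N(-134)) = √(-45767 + (-2 + (-134)² + 9*(-134))) = √(-45767 + (-2 + 17956 - 1206)) = √(-45767 + 16748) = √(-29019) = I*√29019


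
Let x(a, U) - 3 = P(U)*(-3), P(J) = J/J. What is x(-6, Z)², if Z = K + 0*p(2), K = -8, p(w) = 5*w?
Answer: 0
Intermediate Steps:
P(J) = 1
Z = -8 (Z = -8 + 0*(5*2) = -8 + 0*10 = -8 + 0 = -8)
x(a, U) = 0 (x(a, U) = 3 + 1*(-3) = 3 - 3 = 0)
x(-6, Z)² = 0² = 0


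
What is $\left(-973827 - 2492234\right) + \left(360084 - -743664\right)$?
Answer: $-2362313$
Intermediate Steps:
$\left(-973827 - 2492234\right) + \left(360084 - -743664\right) = \left(-973827 - 2492234\right) + \left(360084 + 743664\right) = -3466061 + 1103748 = -2362313$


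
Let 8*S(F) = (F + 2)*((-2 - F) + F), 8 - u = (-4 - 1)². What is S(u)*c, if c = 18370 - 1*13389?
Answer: 74715/4 ≈ 18679.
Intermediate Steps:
u = -17 (u = 8 - (-4 - 1)² = 8 - 1*(-5)² = 8 - 1*25 = 8 - 25 = -17)
c = 4981 (c = 18370 - 13389 = 4981)
S(F) = -½ - F/4 (S(F) = ((F + 2)*((-2 - F) + F))/8 = ((2 + F)*(-2))/8 = (-4 - 2*F)/8 = -½ - F/4)
S(u)*c = (-½ - ¼*(-17))*4981 = (-½ + 17/4)*4981 = (15/4)*4981 = 74715/4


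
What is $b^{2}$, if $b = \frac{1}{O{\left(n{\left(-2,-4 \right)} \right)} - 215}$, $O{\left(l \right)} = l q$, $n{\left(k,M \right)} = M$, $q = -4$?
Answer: $\frac{1}{39601} \approx 2.5252 \cdot 10^{-5}$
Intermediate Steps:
$O{\left(l \right)} = - 4 l$ ($O{\left(l \right)} = l \left(-4\right) = - 4 l$)
$b = - \frac{1}{199}$ ($b = \frac{1}{\left(-4\right) \left(-4\right) - 215} = \frac{1}{16 - 215} = \frac{1}{-199} = - \frac{1}{199} \approx -0.0050251$)
$b^{2} = \left(- \frac{1}{199}\right)^{2} = \frac{1}{39601}$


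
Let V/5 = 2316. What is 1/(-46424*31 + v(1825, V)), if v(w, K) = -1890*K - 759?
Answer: -1/23326103 ≈ -4.2870e-8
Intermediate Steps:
V = 11580 (V = 5*2316 = 11580)
v(w, K) = -759 - 1890*K
1/(-46424*31 + v(1825, V)) = 1/(-46424*31 + (-759 - 1890*11580)) = 1/(-1439144 + (-759 - 21886200)) = 1/(-1439144 - 21886959) = 1/(-23326103) = -1/23326103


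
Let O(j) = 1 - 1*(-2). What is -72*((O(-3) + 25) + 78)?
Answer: -7632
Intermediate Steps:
O(j) = 3 (O(j) = 1 + 2 = 3)
-72*((O(-3) + 25) + 78) = -72*((3 + 25) + 78) = -72*(28 + 78) = -72*106 = -7632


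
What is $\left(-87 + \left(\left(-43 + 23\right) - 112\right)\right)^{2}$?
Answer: $47961$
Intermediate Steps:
$\left(-87 + \left(\left(-43 + 23\right) - 112\right)\right)^{2} = \left(-87 - 132\right)^{2} = \left(-219\right)^{2} = 47961$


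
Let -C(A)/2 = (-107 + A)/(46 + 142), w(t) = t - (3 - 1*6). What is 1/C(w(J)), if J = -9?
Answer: 94/113 ≈ 0.83186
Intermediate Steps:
w(t) = 3 + t (w(t) = t - (3 - 6) = t - 1*(-3) = t + 3 = 3 + t)
C(A) = 107/94 - A/94 (C(A) = -2*(-107 + A)/(46 + 142) = -2*(-107 + A)/188 = -2*(-107/188 + A/188) = 107/94 - A/94)
1/C(w(J)) = 1/(107/94 - (3 - 9)/94) = 1/(107/94 - 1/94*(-6)) = 1/(107/94 + 3/47) = 1/(113/94) = 94/113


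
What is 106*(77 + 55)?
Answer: 13992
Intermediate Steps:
106*(77 + 55) = 106*132 = 13992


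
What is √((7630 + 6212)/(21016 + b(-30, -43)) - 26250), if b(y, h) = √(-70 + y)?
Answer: √(-320036022181947499998 - 3821017969845*I)/110418089 ≈ 9.6718e-7 - 162.02*I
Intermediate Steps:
√((7630 + 6212)/(21016 + b(-30, -43)) - 26250) = √((7630 + 6212)/(21016 + √(-70 - 30)) - 26250) = √(13842/(21016 + √(-100)) - 26250) = √(13842/(21016 + 10*I) - 26250) = √(13842*((21016 - 10*I)/441672356) - 26250) = √(6921*(21016 - 10*I)/220836178 - 26250) = √(-26250 + 6921*(21016 - 10*I)/220836178)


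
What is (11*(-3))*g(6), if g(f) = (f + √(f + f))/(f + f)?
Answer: -33/2 - 11*√3/2 ≈ -26.026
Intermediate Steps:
g(f) = (f + √2*√f)/(2*f) (g(f) = (f + √(2*f))/((2*f)) = (f + √2*√f)*(1/(2*f)) = (f + √2*√f)/(2*f))
(11*(-3))*g(6) = (11*(-3))*(½ + √2/(2*√6)) = -33*(½ + √2*(√6/6)/2) = -33*(½ + √3/6) = -33/2 - 11*√3/2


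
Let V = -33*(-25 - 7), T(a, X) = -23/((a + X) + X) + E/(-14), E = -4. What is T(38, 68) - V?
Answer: -1286021/1218 ≈ -1055.8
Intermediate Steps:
T(a, X) = 2/7 - 23/(a + 2*X) (T(a, X) = -23/((a + X) + X) - 4/(-14) = -23/((X + a) + X) - 4*(-1/14) = -23/(a + 2*X) + 2/7 = 2/7 - 23/(a + 2*X))
V = 1056 (V = -33*(-32) = 1056)
T(38, 68) - V = (-161 + 2*38 + 4*68)/(7*(38 + 2*68)) - 1*1056 = (-161 + 76 + 272)/(7*(38 + 136)) - 1056 = (⅐)*187/174 - 1056 = (⅐)*(1/174)*187 - 1056 = 187/1218 - 1056 = -1286021/1218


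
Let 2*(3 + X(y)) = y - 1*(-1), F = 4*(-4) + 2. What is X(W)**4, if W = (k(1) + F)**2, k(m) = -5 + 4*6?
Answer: 10000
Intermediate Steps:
F = -14 (F = -16 + 2 = -14)
k(m) = 19 (k(m) = -5 + 24 = 19)
W = 25 (W = (19 - 14)**2 = 5**2 = 25)
X(y) = -5/2 + y/2 (X(y) = -3 + (y - 1*(-1))/2 = -3 + (y + 1)/2 = -3 + (1 + y)/2 = -3 + (1/2 + y/2) = -5/2 + y/2)
X(W)**4 = (-5/2 + (1/2)*25)**4 = (-5/2 + 25/2)**4 = 10**4 = 10000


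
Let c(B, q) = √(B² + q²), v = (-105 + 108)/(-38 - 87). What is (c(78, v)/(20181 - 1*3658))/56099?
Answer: 3*√10562501/115865472125 ≈ 8.4149e-8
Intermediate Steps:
v = -3/125 (v = 3/(-125) = 3*(-1/125) = -3/125 ≈ -0.024000)
(c(78, v)/(20181 - 1*3658))/56099 = (√(78² + (-3/125)²)/(20181 - 1*3658))/56099 = (√(6084 + 9/15625)/(20181 - 3658))*(1/56099) = (√(95062509/15625)/16523)*(1/56099) = ((3*√10562501/125)*(1/16523))*(1/56099) = (3*√10562501/2065375)*(1/56099) = 3*√10562501/115865472125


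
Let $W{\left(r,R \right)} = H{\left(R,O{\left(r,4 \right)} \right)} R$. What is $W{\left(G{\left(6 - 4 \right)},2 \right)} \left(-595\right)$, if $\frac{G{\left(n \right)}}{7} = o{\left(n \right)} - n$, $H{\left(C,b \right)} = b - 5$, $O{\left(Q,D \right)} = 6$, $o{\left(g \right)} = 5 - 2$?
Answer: $-1190$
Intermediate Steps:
$o{\left(g \right)} = 3$ ($o{\left(g \right)} = 5 - 2 = 3$)
$H{\left(C,b \right)} = -5 + b$
$G{\left(n \right)} = 21 - 7 n$ ($G{\left(n \right)} = 7 \left(3 - n\right) = 21 - 7 n$)
$W{\left(r,R \right)} = R$ ($W{\left(r,R \right)} = \left(-5 + 6\right) R = 1 R = R$)
$W{\left(G{\left(6 - 4 \right)},2 \right)} \left(-595\right) = 2 \left(-595\right) = -1190$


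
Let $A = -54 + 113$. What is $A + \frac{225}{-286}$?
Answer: $\frac{16649}{286} \approx 58.213$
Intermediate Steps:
$A = 59$
$A + \frac{225}{-286} = 59 + \frac{225}{-286} = 59 + 225 \left(- \frac{1}{286}\right) = 59 - \frac{225}{286} = \frac{16649}{286}$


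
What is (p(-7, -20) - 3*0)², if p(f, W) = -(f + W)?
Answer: 729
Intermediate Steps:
p(f, W) = -W - f (p(f, W) = -(W + f) = -W - f)
(p(-7, -20) - 3*0)² = ((-1*(-20) - 1*(-7)) - 3*0)² = ((20 + 7) + 0)² = (27 + 0)² = 27² = 729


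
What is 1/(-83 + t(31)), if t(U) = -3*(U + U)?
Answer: -1/269 ≈ -0.0037175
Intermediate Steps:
t(U) = -6*U
1/(-83 + t(31)) = 1/(-83 - 6*31) = 1/(-83 - 186) = 1/(-269) = -1/269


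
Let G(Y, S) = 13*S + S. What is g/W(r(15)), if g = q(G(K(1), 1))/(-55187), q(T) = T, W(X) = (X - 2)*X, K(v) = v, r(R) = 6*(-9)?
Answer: -1/11920392 ≈ -8.3890e-8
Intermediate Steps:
r(R) = -54
W(X) = X*(-2 + X) (W(X) = (-2 + X)*X = X*(-2 + X))
G(Y, S) = 14*S
g = -14/55187 (g = (14*1)/(-55187) = 14*(-1/55187) = -14/55187 ≈ -0.00025368)
g/W(r(15)) = -14*(-1/(54*(-2 - 54)))/55187 = -14/(55187*((-54*(-56)))) = -14/55187/3024 = -14/55187*1/3024 = -1/11920392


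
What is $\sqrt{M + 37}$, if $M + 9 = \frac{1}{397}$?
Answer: $\frac{\sqrt{4413449}}{397} \approx 5.2917$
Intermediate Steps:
$M = - \frac{3572}{397}$ ($M = -9 + \frac{1}{397} = - \frac{3572}{397} \approx -8.9975$)
$\sqrt{M + 37} = \sqrt{- \frac{3572}{397} + 37} = \sqrt{\frac{11117}{397}} = \frac{\sqrt{4413449}}{397}$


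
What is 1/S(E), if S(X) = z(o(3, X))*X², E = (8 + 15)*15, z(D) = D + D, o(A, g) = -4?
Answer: -1/952200 ≈ -1.0502e-6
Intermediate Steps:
z(D) = 2*D
E = 345 (E = 23*15 = 345)
S(X) = -8*X² (S(X) = (2*(-4))*X² = -8*X²)
1/S(E) = 1/(-8*345²) = 1/(-8*119025) = 1/(-952200) = -1/952200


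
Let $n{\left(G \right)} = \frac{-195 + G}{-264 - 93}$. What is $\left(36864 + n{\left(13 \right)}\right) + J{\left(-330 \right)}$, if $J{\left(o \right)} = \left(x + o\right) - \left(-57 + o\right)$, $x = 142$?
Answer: $\frac{1890239}{51} \approx 37064.0$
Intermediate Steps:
$J{\left(o \right)} = 199$ ($J{\left(o \right)} = \left(142 + o\right) - \left(-57 + o\right) = 199$)
$n{\left(G \right)} = \frac{65}{119} - \frac{G}{357}$ ($n{\left(G \right)} = \frac{-195 + G}{-357} = \left(-195 + G\right) \left(- \frac{1}{357}\right) = \frac{65}{119} - \frac{G}{357}$)
$\left(36864 + n{\left(13 \right)}\right) + J{\left(-330 \right)} = \left(36864 + \left(\frac{65}{119} - \frac{13}{357}\right)\right) + 199 = \left(36864 + \frac{26}{51}\right) + 199 = \frac{1880090}{51} + 199 = \frac{1890239}{51}$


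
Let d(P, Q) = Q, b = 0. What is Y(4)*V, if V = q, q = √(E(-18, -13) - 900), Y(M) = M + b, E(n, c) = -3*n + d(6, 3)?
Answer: 4*I*√843 ≈ 116.14*I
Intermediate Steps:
E(n, c) = 3 - 3*n (E(n, c) = -3*n + 3 = 3 - 3*n)
Y(M) = M (Y(M) = M + 0 = M)
q = I*√843 (q = √((3 - 3*(-18)) - 900) = √((3 + 54) - 900) = √(57 - 900) = √(-843) = I*√843 ≈ 29.034*I)
V = I*√843 ≈ 29.034*I
Y(4)*V = 4*(I*√843) = 4*I*√843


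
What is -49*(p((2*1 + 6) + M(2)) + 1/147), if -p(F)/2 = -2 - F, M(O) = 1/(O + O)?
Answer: -6029/6 ≈ -1004.8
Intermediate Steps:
M(O) = 1/(2*O)
p(F) = 4 + 2*F (p(F) = -2*(-2 - F) = 4 + 2*F)
-49*(p((2*1 + 6) + M(2)) + 1/147) = -49*((4 + 2*((2*1 + 6) + (½)/2)) + 1/147) = -49*((4 + 2*((2 + 6) + (½)*(½))) + 1/147) = -49*((4 + 2*(8 + ¼)) + 1/147) = -49*((4 + 2*(33/4)) + 1/147) = -49*((4 + 33/2) + 1/147) = -49*(41/2 + 1/147) = -49*6029/294 = -6029/6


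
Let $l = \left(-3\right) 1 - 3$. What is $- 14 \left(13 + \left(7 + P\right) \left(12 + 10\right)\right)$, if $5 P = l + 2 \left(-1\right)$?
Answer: $- \frac{9226}{5} \approx -1845.2$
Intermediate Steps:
$l = -6$ ($l = -3 - 3 = -6$)
$P = - \frac{8}{5}$ ($P = \frac{-6 + 2 \left(-1\right)}{5} = \frac{-6 - 2}{5} = \frac{1}{5} \left(-8\right) = - \frac{8}{5} \approx -1.6$)
$- 14 \left(13 + \left(7 + P\right) \left(12 + 10\right)\right) = - 14 \left(13 + \left(7 - \frac{8}{5}\right) \left(12 + 10\right)\right) = - 14 \left(13 + \frac{27}{5} \cdot 22\right) = - 14 \left(13 + \frac{594}{5}\right) = \left(-14\right) \frac{659}{5} = - \frac{9226}{5}$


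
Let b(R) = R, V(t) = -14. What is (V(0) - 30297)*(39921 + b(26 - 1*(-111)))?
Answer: -1214198038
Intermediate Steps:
(V(0) - 30297)*(39921 + b(26 - 1*(-111))) = (-14 - 30297)*(39921 + (26 - 1*(-111))) = -30311*(39921 + (26 + 111)) = -30311*(39921 + 137) = -30311*40058 = -1214198038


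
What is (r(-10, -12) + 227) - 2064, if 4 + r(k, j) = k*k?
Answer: -1741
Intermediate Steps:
r(k, j) = -4 + k² (r(k, j) = -4 + k*k = -4 + k²)
(r(-10, -12) + 227) - 2064 = ((-4 + (-10)²) + 227) - 2064 = ((-4 + 100) + 227) - 2064 = (96 + 227) - 2064 = 323 - 2064 = -1741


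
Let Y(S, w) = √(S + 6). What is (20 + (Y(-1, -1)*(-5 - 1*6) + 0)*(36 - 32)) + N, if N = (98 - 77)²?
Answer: 461 - 44*√5 ≈ 362.61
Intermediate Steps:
N = 441 (N = 21² = 441)
Y(S, w) = √(6 + S)
(20 + (Y(-1, -1)*(-5 - 1*6) + 0)*(36 - 32)) + N = (20 + (√(6 - 1)*(-5 - 1*6) + 0)*(36 - 32)) + 441 = (20 + (√5*(-5 - 6) + 0)*4) + 441 = (20 + (√5*(-11) + 0)*4) + 441 = (20 + (-11*√5 + 0)*4) + 441 = (20 - 11*√5*4) + 441 = (20 - 44*√5) + 441 = 461 - 44*√5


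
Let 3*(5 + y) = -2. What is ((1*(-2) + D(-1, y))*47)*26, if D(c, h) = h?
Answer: -28106/3 ≈ -9368.7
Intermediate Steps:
y = -17/3 (y = -5 + (⅓)*(-2) = -5 - ⅔ = -17/3 ≈ -5.6667)
((1*(-2) + D(-1, y))*47)*26 = ((1*(-2) - 17/3)*47)*26 = ((-2 - 17/3)*47)*26 = -23/3*47*26 = -1081/3*26 = -28106/3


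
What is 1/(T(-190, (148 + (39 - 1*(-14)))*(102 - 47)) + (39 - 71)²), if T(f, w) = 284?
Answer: 1/1308 ≈ 0.00076453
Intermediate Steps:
1/(T(-190, (148 + (39 - 1*(-14)))*(102 - 47)) + (39 - 71)²) = 1/(284 + (39 - 71)²) = 1/(284 + (-32)²) = 1/(284 + 1024) = 1/1308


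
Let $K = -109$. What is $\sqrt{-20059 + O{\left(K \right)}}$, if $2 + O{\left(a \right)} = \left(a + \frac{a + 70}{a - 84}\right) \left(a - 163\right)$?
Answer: $\frac{\sqrt{355058819}}{193} \approx 97.632$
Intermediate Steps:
$O{\left(a \right)} = -2 + \left(-163 + a\right) \left(a + \frac{70 + a}{-84 + a}\right)$ ($O{\left(a \right)} = -2 + \left(a + \frac{a + 70}{a - 84}\right) \left(a - 163\right) = -2 + \left(a + \frac{70 + a}{-84 + a}\right) \left(-163 + a\right) = -2 + \left(-163 + a\right) \left(a + \frac{70 + a}{-84 + a}\right)$)
$\sqrt{-20059 + O{\left(K \right)}} = \sqrt{-20059 + \frac{-11242 + \left(-109\right)^{3} - 246 \left(-109\right)^{2} + 13597 \left(-109\right)}{-84 - 109}} = \sqrt{-20059 + \frac{-11242 - 1295029 - 2922726 - 1482073}{-193}} = \sqrt{-20059 - \frac{-11242 - 1295029 - 2922726 - 1482073}{193}} = \sqrt{-20059 - - \frac{5711070}{193}} = \sqrt{-20059 + \frac{5711070}{193}} = \sqrt{\frac{1839683}{193}} = \frac{\sqrt{355058819}}{193}$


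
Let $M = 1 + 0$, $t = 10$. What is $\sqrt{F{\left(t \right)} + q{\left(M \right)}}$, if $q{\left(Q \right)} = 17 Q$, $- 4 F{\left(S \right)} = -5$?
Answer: $\frac{\sqrt{73}}{2} \approx 4.272$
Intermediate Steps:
$M = 1$
$F{\left(S \right)} = \frac{5}{4}$ ($F{\left(S \right)} = \left(- \frac{1}{4}\right) \left(-5\right) = \frac{5}{4}$)
$\sqrt{F{\left(t \right)} + q{\left(M \right)}} = \sqrt{\frac{5}{4} + 17 \cdot 1} = \sqrt{\frac{5}{4} + 17} = \sqrt{\frac{73}{4}} = \frac{\sqrt{73}}{2}$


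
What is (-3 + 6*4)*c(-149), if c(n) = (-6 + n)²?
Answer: 504525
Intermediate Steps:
(-3 + 6*4)*c(-149) = (-3 + 6*4)*(-6 - 149)² = (-3 + 24)*(-155)² = 21*24025 = 504525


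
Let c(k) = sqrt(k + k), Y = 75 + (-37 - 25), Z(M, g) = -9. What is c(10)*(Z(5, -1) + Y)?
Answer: 8*sqrt(5) ≈ 17.889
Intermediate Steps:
Y = 13 (Y = 75 - 62 = 13)
c(k) = sqrt(2)*sqrt(k) (c(k) = sqrt(2*k) = sqrt(2)*sqrt(k))
c(10)*(Z(5, -1) + Y) = (sqrt(2)*sqrt(10))*(-9 + 13) = (2*sqrt(5))*4 = 8*sqrt(5)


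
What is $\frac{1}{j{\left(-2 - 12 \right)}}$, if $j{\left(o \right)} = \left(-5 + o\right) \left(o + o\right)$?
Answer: $\frac{1}{532} \approx 0.0018797$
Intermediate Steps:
$j{\left(o \right)} = 2 o \left(-5 + o\right)$ ($j{\left(o \right)} = \left(-5 + o\right) 2 o = 2 o \left(-5 + o\right)$)
$\frac{1}{j{\left(-2 - 12 \right)}} = \frac{1}{2 \left(-2 - 12\right) \left(-5 - 14\right)} = \frac{1}{2 \left(-14\right) \left(-5 - 14\right)} = \frac{1}{2 \left(-14\right) \left(-19\right)} = \frac{1}{532}$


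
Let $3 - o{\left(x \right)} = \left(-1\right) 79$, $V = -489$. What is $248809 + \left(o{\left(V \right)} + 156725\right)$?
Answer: $405616$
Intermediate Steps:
$o{\left(x \right)} = 82$ ($o{\left(x \right)} = 3 - \left(-1\right) 79 = 3 - -79 = 3 + 79 = 82$)
$248809 + \left(o{\left(V \right)} + 156725\right) = 248809 + \left(82 + 156725\right) = 248809 + 156807 = 405616$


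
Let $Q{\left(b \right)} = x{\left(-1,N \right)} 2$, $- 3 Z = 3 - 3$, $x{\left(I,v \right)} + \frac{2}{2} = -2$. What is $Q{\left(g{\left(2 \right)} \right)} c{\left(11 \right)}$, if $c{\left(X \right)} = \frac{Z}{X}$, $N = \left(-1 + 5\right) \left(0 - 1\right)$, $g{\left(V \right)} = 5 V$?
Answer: $0$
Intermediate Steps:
$N = -4$ ($N = 4 \left(-1\right) = -4$)
$x{\left(I,v \right)} = -3$ ($x{\left(I,v \right)} = -1 - 2 = -3$)
$Z = 0$ ($Z = - \frac{3 - 3}{3} = \left(- \frac{1}{3}\right) 0 = 0$)
$c{\left(X \right)} = 0$ ($c{\left(X \right)} = \frac{0}{X} = 0$)
$Q{\left(b \right)} = -6$ ($Q{\left(b \right)} = \left(-3\right) 2 = -6$)
$Q{\left(g{\left(2 \right)} \right)} c{\left(11 \right)} = \left(-6\right) 0 = 0$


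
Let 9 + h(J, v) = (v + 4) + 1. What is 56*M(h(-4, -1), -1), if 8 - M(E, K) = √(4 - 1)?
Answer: 448 - 56*√3 ≈ 351.01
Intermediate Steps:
h(J, v) = -4 + v (h(J, v) = -9 + ((v + 4) + 1) = -9 + ((4 + v) + 1) = -9 + (5 + v) = -4 + v)
M(E, K) = 8 - √3 (M(E, K) = 8 - √(4 - 1) = 8 - √3)
56*M(h(-4, -1), -1) = 56*(8 - √3) = 448 - 56*√3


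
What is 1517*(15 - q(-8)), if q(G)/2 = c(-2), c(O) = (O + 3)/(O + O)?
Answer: 47027/2 ≈ 23514.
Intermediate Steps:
c(O) = (3 + O)/(2*O) (c(O) = (3 + O)/((2*O)) = (3 + O)*(1/(2*O)) = (3 + O)/(2*O))
q(G) = -1/2 (q(G) = 2*((1/2)*(3 - 2)/(-2)) = 2*((1/2)*(-1/2)*1) = 2*(-1/4) = -1/2)
1517*(15 - q(-8)) = 1517*(15 - 1*(-1/2)) = 1517*(15 + 1/2) = 1517*(31/2) = 47027/2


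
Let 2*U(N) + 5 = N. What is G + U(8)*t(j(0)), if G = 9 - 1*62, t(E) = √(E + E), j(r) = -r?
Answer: -53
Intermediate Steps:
t(E) = √2*√E (t(E) = √(2*E) = √2*√E)
G = -53 (G = 9 - 62 = -53)
U(N) = -5/2 + N/2
G + U(8)*t(j(0)) = -53 + (-5/2 + (½)*8)*(√2*√(-1*0)) = -53 + (-5/2 + 4)*(√2*√0) = -53 + 3*(√2*0)/2 = -53 + (3/2)*0 = -53 + 0 = -53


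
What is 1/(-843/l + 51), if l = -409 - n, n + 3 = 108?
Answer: 514/27057 ≈ 0.018997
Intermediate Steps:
n = 105 (n = -3 + 108 = 105)
l = -514 (l = -409 - 1*105 = -409 - 105 = -514)
1/(-843/l + 51) = 1/(-843/(-514) + 51) = 1/(-843*(-1/514) + 51) = 1/(843/514 + 51) = 1/(27057/514) = 514/27057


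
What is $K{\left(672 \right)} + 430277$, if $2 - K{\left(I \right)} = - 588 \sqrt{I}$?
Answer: $430279 + 2352 \sqrt{42} \approx 4.4552 \cdot 10^{5}$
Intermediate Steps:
$K{\left(I \right)} = 2 + 588 \sqrt{I}$ ($K{\left(I \right)} = 2 - - 588 \sqrt{I} = 2 + 588 \sqrt{I}$)
$K{\left(672 \right)} + 430277 = \left(2 + 588 \sqrt{672}\right) + 430277 = \left(2 + 588 \cdot 4 \sqrt{42}\right) + 430277 = \left(2 + 2352 \sqrt{42}\right) + 430277 = 430279 + 2352 \sqrt{42}$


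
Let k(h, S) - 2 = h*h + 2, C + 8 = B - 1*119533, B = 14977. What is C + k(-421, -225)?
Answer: 72681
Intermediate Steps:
C = -104564 (C = -8 + (14977 - 1*119533) = -8 + (14977 - 119533) = -8 - 104556 = -104564)
k(h, S) = 4 + h**2 (k(h, S) = 2 + (h*h + 2) = 2 + (h**2 + 2) = 2 + (2 + h**2) = 4 + h**2)
C + k(-421, -225) = -104564 + (4 + (-421)**2) = -104564 + (4 + 177241) = -104564 + 177245 = 72681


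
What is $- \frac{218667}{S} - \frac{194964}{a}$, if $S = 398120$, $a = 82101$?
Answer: $- \frac{31857282349}{10895350040} \approx -2.9239$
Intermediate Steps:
$- \frac{218667}{S} - \frac{194964}{a} = - \frac{218667}{398120} - \frac{194964}{82101} = \left(-218667\right) \frac{1}{398120} - \frac{64988}{27367} = - \frac{218667}{398120} - \frac{64988}{27367} = - \frac{31857282349}{10895350040}$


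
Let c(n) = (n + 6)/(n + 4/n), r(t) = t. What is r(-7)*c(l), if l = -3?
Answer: 63/13 ≈ 4.8462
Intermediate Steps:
c(n) = (6 + n)/(n + 4/n)
r(-7)*c(l) = -(-21)*(6 - 3)/(4 + (-3)²) = -(-21)*3/(4 + 9) = -(-21)*3/13 = -7*(-9/13) = 63/13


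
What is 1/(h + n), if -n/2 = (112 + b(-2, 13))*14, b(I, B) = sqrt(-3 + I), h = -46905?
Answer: I/(-50041*I + 28*sqrt(5)) ≈ -1.9984e-5 + 2.5003e-8*I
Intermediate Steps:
n = -3136 - 28*I*sqrt(5) (n = -2*(112 + sqrt(-3 - 2))*14 = -2*(112 + sqrt(-5))*14 = -2*(112 + I*sqrt(5))*14 = -2*(1568 + 14*I*sqrt(5)) = -3136 - 28*I*sqrt(5) ≈ -3136.0 - 62.61*I)
1/(h + n) = 1/(-46905 + (-3136 - 28*I*sqrt(5))) = 1/(-50041 - 28*I*sqrt(5))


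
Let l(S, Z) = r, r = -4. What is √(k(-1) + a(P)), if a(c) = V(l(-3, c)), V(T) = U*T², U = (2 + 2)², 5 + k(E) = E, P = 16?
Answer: 5*√10 ≈ 15.811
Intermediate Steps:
k(E) = -5 + E
U = 16 (U = 4² = 16)
l(S, Z) = -4
V(T) = 16*T²
a(c) = 256 (a(c) = 16*(-4)² = 16*16 = 256)
√(k(-1) + a(P)) = √((-5 - 1) + 256) = √(-6 + 256) = √250 = 5*√10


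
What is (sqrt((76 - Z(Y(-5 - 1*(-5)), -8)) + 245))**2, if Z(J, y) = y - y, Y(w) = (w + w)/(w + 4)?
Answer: 321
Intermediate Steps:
Y(w) = 2*w/(4 + w) (Y(w) = (2*w)/(4 + w) = 2*w/(4 + w))
Z(J, y) = 0
(sqrt((76 - Z(Y(-5 - 1*(-5)), -8)) + 245))**2 = (sqrt((76 - 1*0) + 245))**2 = (sqrt((76 + 0) + 245))**2 = (sqrt(76 + 245))**2 = (sqrt(321))**2 = 321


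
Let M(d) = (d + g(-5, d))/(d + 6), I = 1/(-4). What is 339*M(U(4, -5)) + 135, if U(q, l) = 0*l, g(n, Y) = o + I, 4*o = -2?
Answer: 741/8 ≈ 92.625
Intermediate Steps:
I = -¼ ≈ -0.25000
o = -½ (o = (¼)*(-2) = -½ ≈ -0.50000)
g(n, Y) = -¾ (g(n, Y) = -½ - ¼ = -¾)
U(q, l) = 0
M(d) = (-¾ + d)/(6 + d) (M(d) = (d - ¾)/(d + 6) = (-¾ + d)/(6 + d))
339*M(U(4, -5)) + 135 = 339*((-¾ + 0)/(6 + 0)) + 135 = 339*(-¾/6) + 135 = 339*((⅙)*(-¾)) + 135 = 339*(-⅛) + 135 = -339/8 + 135 = 741/8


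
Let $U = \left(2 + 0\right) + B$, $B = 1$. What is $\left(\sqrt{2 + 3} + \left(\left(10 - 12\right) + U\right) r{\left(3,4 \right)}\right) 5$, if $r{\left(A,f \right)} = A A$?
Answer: $45 + 5 \sqrt{5} \approx 56.18$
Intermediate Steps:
$U = 3$ ($U = \left(2 + 0\right) + 1 = 2 + 1 = 3$)
$r{\left(A,f \right)} = A^{2}$
$\left(\sqrt{2 + 3} + \left(\left(10 - 12\right) + U\right) r{\left(3,4 \right)}\right) 5 = \left(\sqrt{2 + 3} + \left(\left(10 - 12\right) + 3\right) 3^{2}\right) 5 = \left(\sqrt{5} + \left(-2 + 3\right) 9\right) 5 = \left(\sqrt{5} + 1 \cdot 9\right) 5 = \left(\sqrt{5} + 9\right) 5 = \left(9 + \sqrt{5}\right) 5 = 45 + 5 \sqrt{5}$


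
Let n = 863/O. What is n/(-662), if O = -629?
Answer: 863/416398 ≈ 0.0020725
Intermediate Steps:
n = -863/629 (n = 863/(-629) = 863*(-1/629) = -863/629 ≈ -1.3720)
n/(-662) = -863/629/(-662) = -863/629*(-1/662) = 863/416398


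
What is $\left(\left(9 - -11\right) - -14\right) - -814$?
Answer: $848$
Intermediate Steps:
$\left(\left(9 - -11\right) - -14\right) - -814 = \left(\left(9 + 11\right) + 14\right) + 814 = \left(20 + 14\right) + 814 = 34 + 814 = 848$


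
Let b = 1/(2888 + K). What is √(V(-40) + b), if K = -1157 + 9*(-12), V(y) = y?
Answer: I*√105363537/1623 ≈ 6.3245*I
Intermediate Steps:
K = -1265 (K = -1157 - 108 = -1265)
b = 1/1623 (b = 1/(2888 - 1265) = 1/1623 ≈ 0.00061614)
√(V(-40) + b) = √(-40 + 1/1623) = √(-64919/1623) = I*√105363537/1623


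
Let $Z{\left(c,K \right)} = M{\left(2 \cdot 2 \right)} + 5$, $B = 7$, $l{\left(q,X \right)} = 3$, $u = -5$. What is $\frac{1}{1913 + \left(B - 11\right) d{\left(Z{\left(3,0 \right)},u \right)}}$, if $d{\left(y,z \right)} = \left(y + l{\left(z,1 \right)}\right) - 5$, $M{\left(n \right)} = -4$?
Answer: $\frac{1}{1917} \approx 0.00052165$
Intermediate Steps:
$Z{\left(c,K \right)} = 1$ ($Z{\left(c,K \right)} = -4 + 5 = 1$)
$d{\left(y,z \right)} = -2 + y$ ($d{\left(y,z \right)} = \left(y + 3\right) - 5 = \left(3 + y\right) - 5 = -2 + y$)
$\frac{1}{1913 + \left(B - 11\right) d{\left(Z{\left(3,0 \right)},u \right)}} = \frac{1}{1913 + \left(7 - 11\right) \left(-2 + 1\right)} = \frac{1}{1913 - -4} = \frac{1}{1913 + 4} = \frac{1}{1917}$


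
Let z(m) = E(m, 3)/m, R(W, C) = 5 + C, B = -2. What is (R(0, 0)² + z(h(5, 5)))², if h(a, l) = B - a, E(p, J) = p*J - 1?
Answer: 38809/49 ≈ 792.02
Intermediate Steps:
E(p, J) = -1 + J*p (E(p, J) = J*p - 1 = -1 + J*p)
h(a, l) = -2 - a
z(m) = (-1 + 3*m)/m
(R(0, 0)² + z(h(5, 5)))² = ((5 + 0)² + (3 - 1/(-2 - 1*5)))² = (5² + (3 - 1/(-2 - 5)))² = (25 + (3 - 1/(-7)))² = (25 + (3 - 1*(-⅐)))² = (25 + (3 + ⅐))² = (25 + 22/7)² = (197/7)² = 38809/49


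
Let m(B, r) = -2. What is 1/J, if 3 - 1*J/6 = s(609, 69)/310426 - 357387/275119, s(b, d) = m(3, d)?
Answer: 42702045347/1101465117546 ≈ 0.038768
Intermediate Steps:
s(b, d) = -2
J = 1101465117546/42702045347 (J = 18 - 6*(-2/310426 - 357387/275119) = 18 - 6*(-2*1/310426 - 357387*1/275119) = 18 - 6*(-1/155213 - 357387/275119) = 18 - 6*(-55471383550/42702045347) = 18 + 332828301300/42702045347 = 1101465117546/42702045347 ≈ 25.794)
1/J = 1/(1101465117546/42702045347) = 42702045347/1101465117546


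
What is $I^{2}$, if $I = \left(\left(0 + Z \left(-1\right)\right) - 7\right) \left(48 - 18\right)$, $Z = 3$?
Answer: $90000$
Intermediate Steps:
$I = -300$ ($I = \left(\left(0 + 3 \left(-1\right)\right) - 7\right) \left(48 - 18\right) = \left(\left(0 - 3\right) - 7\right) 30 = \left(-3 - 7\right) 30 = \left(-10\right) 30 = -300$)
$I^{2} = \left(-300\right)^{2} = 90000$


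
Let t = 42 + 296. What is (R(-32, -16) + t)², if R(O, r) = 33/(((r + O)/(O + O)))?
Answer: 145924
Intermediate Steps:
t = 338
R(O, r) = 66*O/(O + r) (R(O, r) = 33/(((O + r)/((2*O)))) = 33/(((O + r)*(1/(2*O)))) = 33/(((O + r)/(2*O))) = 33*(2*O/(O + r)) = 66*O/(O + r))
(R(-32, -16) + t)² = (66*(-32)/(-32 - 16) + 338)² = (66*(-32)/(-48) + 338)² = (66*(-32)*(-1/48) + 338)² = (44 + 338)² = 382² = 145924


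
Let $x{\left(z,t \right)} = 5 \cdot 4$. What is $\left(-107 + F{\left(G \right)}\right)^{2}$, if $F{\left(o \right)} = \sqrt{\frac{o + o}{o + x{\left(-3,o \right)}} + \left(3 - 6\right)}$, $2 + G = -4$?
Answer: $\frac{80116}{7} - \frac{642 i \sqrt{21}}{7} \approx 11445.0 - 420.29 i$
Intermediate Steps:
$x{\left(z,t \right)} = 20$
$G = -6$ ($G = -2 - 4 = -6$)
$F{\left(o \right)} = \sqrt{-3 + \frac{2 o}{20 + o}}$ ($F{\left(o \right)} = \sqrt{\frac{o + o}{o + 20} + \left(3 - 6\right)} = \sqrt{\frac{2 o}{20 + o} + \left(3 - 6\right)} = \sqrt{\frac{2 o}{20 + o} - 3} = \sqrt{-3 + \frac{2 o}{20 + o}}$)
$\left(-107 + F{\left(G \right)}\right)^{2} = \left(-107 + \sqrt{\frac{-60 - -6}{20 - 6}}\right)^{2} = \left(-107 + \sqrt{\frac{-60 + 6}{14}}\right)^{2} = \left(-107 + \sqrt{\frac{1}{14} \left(-54\right)}\right)^{2} = \left(-107 + \sqrt{- \frac{27}{7}}\right)^{2} = \left(-107 + \frac{3 i \sqrt{21}}{7}\right)^{2}$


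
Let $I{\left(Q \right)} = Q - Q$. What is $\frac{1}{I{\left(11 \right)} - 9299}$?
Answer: $- \frac{1}{9299} \approx -0.00010754$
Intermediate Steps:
$I{\left(Q \right)} = 0$
$\frac{1}{I{\left(11 \right)} - 9299} = \frac{1}{0 - 9299} = \frac{1}{-9299} = - \frac{1}{9299}$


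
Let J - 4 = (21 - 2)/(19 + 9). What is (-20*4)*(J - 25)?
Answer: 11380/7 ≈ 1625.7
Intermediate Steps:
J = 131/28 (J = 4 + (21 - 2)/(19 + 9) = 4 + 19/28 = 131/28 ≈ 4.6786)
(-20*4)*(J - 25) = (-20*4)*(131/28 - 25) = -80*(-569/28) = 11380/7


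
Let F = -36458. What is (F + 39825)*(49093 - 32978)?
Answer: 54259205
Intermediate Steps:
(F + 39825)*(49093 - 32978) = (-36458 + 39825)*(49093 - 32978) = 3367*16115 = 54259205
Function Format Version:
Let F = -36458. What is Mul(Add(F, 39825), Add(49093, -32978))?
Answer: 54259205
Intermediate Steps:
Mul(Add(F, 39825), Add(49093, -32978)) = Mul(Add(-36458, 39825), Add(49093, -32978)) = Mul(3367, 16115) = 54259205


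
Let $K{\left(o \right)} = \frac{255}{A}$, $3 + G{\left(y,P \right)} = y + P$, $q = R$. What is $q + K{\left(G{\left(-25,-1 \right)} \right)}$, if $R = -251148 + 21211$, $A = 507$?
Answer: $- \frac{38859268}{169} \approx -2.2994 \cdot 10^{5}$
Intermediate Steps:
$R = -229937$
$q = -229937$
$G{\left(y,P \right)} = -3 + P + y$ ($G{\left(y,P \right)} = -3 + \left(y + P\right) = -3 + \left(P + y\right) = -3 + P + y$)
$K{\left(o \right)} = \frac{85}{169}$ ($K{\left(o \right)} = \frac{255}{507} = 255 \cdot \frac{1}{507} = \frac{85}{169}$)
$q + K{\left(G{\left(-25,-1 \right)} \right)} = -229937 + \frac{85}{169} = - \frac{38859268}{169}$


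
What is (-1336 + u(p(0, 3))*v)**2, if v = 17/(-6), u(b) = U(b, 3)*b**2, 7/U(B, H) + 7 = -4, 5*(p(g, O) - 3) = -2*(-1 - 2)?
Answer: 514529332249/302500 ≈ 1.7009e+6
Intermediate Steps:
p(g, O) = 21/5 (p(g, O) = 3 + (-2*(-1 - 2))/5 = 3 + (-2*(-3))/5 = 3 + (1/5)*6 = 3 + 6/5 = 21/5)
U(B, H) = -7/11 (U(B, H) = 7/(-7 - 4) = 7/(-11) = 7*(-1/11) = -7/11)
u(b) = -7*b**2/11
v = -17/6 (v = 17*(-1/6) = -17/6 ≈ -2.8333)
(-1336 + u(p(0, 3))*v)**2 = (-1336 - 7*(21/5)**2/11*(-17/6))**2 = (-1336 - 7/11*441/25*(-17/6))**2 = (-1336 - 3087/275*(-17/6))**2 = (-1336 + 17493/550)**2 = (-717307/550)**2 = 514529332249/302500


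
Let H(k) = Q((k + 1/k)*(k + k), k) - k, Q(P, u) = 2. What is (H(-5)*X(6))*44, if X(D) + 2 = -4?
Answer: -1848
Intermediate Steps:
X(D) = -6 (X(D) = -2 - 4 = -6)
H(k) = 2 - k
(H(-5)*X(6))*44 = ((2 - 1*(-5))*(-6))*44 = ((2 + 5)*(-6))*44 = (7*(-6))*44 = -42*44 = -1848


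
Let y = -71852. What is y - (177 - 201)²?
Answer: -72428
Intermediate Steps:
y - (177 - 201)² = -71852 - (177 - 201)² = -71852 - 1*(-24)² = -71852 - 1*576 = -71852 - 576 = -72428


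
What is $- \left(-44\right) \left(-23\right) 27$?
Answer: $-27324$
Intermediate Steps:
$- \left(-44\right) \left(-23\right) 27 = - 1012 \cdot 27 = \left(-1\right) 27324 = -27324$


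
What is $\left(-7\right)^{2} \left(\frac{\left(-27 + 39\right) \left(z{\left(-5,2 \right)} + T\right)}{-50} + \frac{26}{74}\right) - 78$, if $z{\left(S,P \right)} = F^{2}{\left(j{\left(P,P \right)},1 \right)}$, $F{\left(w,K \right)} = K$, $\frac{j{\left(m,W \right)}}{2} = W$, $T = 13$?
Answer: $- \frac{208517}{925} \approx -225.42$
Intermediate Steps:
$j{\left(m,W \right)} = 2 W$
$z{\left(S,P \right)} = 1$ ($z{\left(S,P \right)} = 1^{2} = 1$)
$\left(-7\right)^{2} \left(\frac{\left(-27 + 39\right) \left(z{\left(-5,2 \right)} + T\right)}{-50} + \frac{26}{74}\right) - 78 = \left(-7\right)^{2} \left(\frac{\left(-27 + 39\right) \left(1 + 13\right)}{-50} + \frac{26}{74}\right) - 78 = 49 \left(12 \cdot 14 \left(- \frac{1}{50}\right) + 26 \cdot \frac{1}{74}\right) - 78 = 49 \left(168 \left(- \frac{1}{50}\right) + \frac{13}{37}\right) - 78 = 49 \left(- \frac{84}{25} + \frac{13}{37}\right) - 78 = 49 \left(- \frac{2783}{925}\right) - 78 = - \frac{136367}{925} - 78 = - \frac{208517}{925}$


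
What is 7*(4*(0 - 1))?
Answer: -28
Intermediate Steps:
7*(4*(0 - 1)) = 7*(4*(-1)) = 7*(-4) = -28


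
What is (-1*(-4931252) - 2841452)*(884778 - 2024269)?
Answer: -2381308291800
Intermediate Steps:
(-1*(-4931252) - 2841452)*(884778 - 2024269) = (4931252 - 2841452)*(-1139491) = 2089800*(-1139491) = -2381308291800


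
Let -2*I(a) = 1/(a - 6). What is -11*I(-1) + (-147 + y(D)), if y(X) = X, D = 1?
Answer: -2055/14 ≈ -146.79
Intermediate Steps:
I(a) = -1/(2*(-6 + a)) (I(a) = -1/(2*(a - 6)) = -1/(2*(-6 + a)))
-11*I(-1) + (-147 + y(D)) = -(-11)/(-12 + 2*(-1)) + (-147 + 1) = -(-11)/(-12 - 2) - 146 = -(-11)/(-14) - 146 = -(-11)*(-1)/14 - 146 = -11*1/14 - 146 = -11/14 - 146 = -2055/14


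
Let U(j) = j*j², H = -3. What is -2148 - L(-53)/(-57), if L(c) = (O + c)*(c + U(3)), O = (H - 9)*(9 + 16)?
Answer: -113258/57 ≈ -1987.0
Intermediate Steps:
U(j) = j³
O = -300 (O = (-3 - 9)*(9 + 16) = -12*25 = -300)
L(c) = (-300 + c)*(27 + c) (L(c) = (-300 + c)*(c + 3³) = (-300 + c)*(c + 27) = (-300 + c)*(27 + c))
-2148 - L(-53)/(-57) = -2148 - (-8100 + (-53)² - 273*(-53))/(-57) = -2148 - (-8100 + 2809 + 14469)*(-1)/57 = -2148 - 9178*(-1)/57 = -2148 - 1*(-9178/57) = -2148 + 9178/57 = -113258/57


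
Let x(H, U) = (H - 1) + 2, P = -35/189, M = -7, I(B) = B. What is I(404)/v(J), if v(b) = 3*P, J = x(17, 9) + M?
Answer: -3636/5 ≈ -727.20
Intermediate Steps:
P = -5/27 (P = -35*1/189 = -5/27 ≈ -0.18519)
x(H, U) = 1 + H (x(H, U) = (-1 + H) + 2 = 1 + H)
J = 11 (J = (1 + 17) - 7 = 18 - 7 = 11)
v(b) = -5/9 (v(b) = 3*(-5/27) = -5/9)
I(404)/v(J) = 404/(-5/9) = 404*(-9/5) = -3636/5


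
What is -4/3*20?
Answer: -80/3 ≈ -26.667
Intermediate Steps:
-4/3*20 = -80/3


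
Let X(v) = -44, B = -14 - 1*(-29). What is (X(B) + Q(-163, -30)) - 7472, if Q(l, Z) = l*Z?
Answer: -2626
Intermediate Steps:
B = 15 (B = -14 + 29 = 15)
Q(l, Z) = Z*l
(X(B) + Q(-163, -30)) - 7472 = (-44 - 30*(-163)) - 7472 = (-44 + 4890) - 7472 = 4846 - 7472 = -2626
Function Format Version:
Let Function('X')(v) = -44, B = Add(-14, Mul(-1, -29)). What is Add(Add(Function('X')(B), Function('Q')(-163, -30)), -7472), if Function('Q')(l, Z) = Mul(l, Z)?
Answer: -2626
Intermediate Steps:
B = 15 (B = Add(-14, 29) = 15)
Function('Q')(l, Z) = Mul(Z, l)
Add(Add(Function('X')(B), Function('Q')(-163, -30)), -7472) = Add(Add(-44, Mul(-30, -163)), -7472) = Add(Add(-44, 4890), -7472) = Add(4846, -7472) = -2626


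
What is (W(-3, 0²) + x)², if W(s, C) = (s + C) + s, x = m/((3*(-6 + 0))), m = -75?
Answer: 121/36 ≈ 3.3611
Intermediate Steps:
x = 25/6 (x = -75*1/(3*(-6 + 0)) = -75/(3*(-6)) = -75/(-18) = -75*(-1/18) = 25/6 ≈ 4.1667)
W(s, C) = C + 2*s (W(s, C) = (C + s) + s = C + 2*s)
(W(-3, 0²) + x)² = ((0² + 2*(-3)) + 25/6)² = ((0 - 6) + 25/6)² = (-6 + 25/6)² = (-11/6)² = 121/36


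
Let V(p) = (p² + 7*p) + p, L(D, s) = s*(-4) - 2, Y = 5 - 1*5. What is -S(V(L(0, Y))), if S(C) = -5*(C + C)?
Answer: -120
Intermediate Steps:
Y = 0 (Y = 5 - 5 = 0)
L(D, s) = -2 - 4*s (L(D, s) = -4*s - 2 = -2 - 4*s)
V(p) = p² + 8*p
S(C) = -10*C
-S(V(L(0, Y))) = -(-10)*(-2 - 4*0)*(8 + (-2 - 4*0)) = -(-10)*(-2 + 0)*(8 + (-2 + 0)) = -(-10)*(-2*(8 - 2)) = -(-10)*(-2*6) = -(-10)*(-12) = -1*120 = -120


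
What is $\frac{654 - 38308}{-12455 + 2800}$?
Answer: $\frac{37654}{9655} \approx 3.8999$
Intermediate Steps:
$\frac{654 - 38308}{-12455 + 2800} = - \frac{37654}{-9655} = \left(-37654\right) \left(- \frac{1}{9655}\right) = \frac{37654}{9655}$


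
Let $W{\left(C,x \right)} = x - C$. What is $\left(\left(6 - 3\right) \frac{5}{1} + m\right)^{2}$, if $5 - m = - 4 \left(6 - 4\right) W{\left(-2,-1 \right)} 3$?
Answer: $1936$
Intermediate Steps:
$m = 29$ ($m = 5 - - 4 \left(6 - 4\right) \left(-1 - -2\right) 3 = 5 - \left(-4\right) 2 \left(-1 + 2\right) 3 = 5 - \left(-8\right) 1 \cdot 3 = 5 - \left(-8\right) 3 = 5 - -24 = 5 + 24 = 29$)
$\left(\left(6 - 3\right) \frac{5}{1} + m\right)^{2} = \left(\left(6 - 3\right) \frac{5}{1} + 29\right)^{2} = \left(3 \cdot 5 \cdot 1 + 29\right)^{2} = \left(3 \cdot 5 + 29\right)^{2} = \left(15 + 29\right)^{2} = 44^{2} = 1936$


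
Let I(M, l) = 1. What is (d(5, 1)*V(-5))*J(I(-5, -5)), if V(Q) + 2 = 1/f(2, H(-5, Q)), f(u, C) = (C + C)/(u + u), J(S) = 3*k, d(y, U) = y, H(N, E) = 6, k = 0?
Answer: 0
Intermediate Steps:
J(S) = 0 (J(S) = 3*0 = 0)
f(u, C) = C/u (f(u, C) = (2*C)/((2*u)) = (2*C)*(1/(2*u)) = C/u)
V(Q) = -5/3 (V(Q) = -2 + 1/(6/2) = -2 + 1/(6*(½)) = -2 + 1/3 = -2 + ⅓ = -5/3)
(d(5, 1)*V(-5))*J(I(-5, -5)) = (5*(-5/3))*0 = -25/3*0 = 0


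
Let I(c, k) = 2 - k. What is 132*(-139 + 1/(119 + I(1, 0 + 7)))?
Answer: -348590/19 ≈ -18347.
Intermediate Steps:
132*(-139 + 1/(119 + I(1, 0 + 7))) = 132*(-139 + 1/(119 + (2 - (0 + 7)))) = 132*(-139 + 1/(119 + (2 - 1*7))) = 132*(-139 + 1/(119 + (2 - 7))) = 132*(-139 + 1/(119 - 5)) = 132*(-139 + 1/114) = 132*(-15845/114) = -348590/19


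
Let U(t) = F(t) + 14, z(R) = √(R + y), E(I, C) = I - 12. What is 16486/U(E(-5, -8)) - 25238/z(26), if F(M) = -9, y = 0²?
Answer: 16486/5 - 12619*√26/13 ≈ -1652.4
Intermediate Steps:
y = 0
E(I, C) = -12 + I
z(R) = √R (z(R) = √(R + 0) = √R)
U(t) = 5 (U(t) = -9 + 14 = 5)
16486/U(E(-5, -8)) - 25238/z(26) = 16486/5 - 25238*√26/26 = 16486*(⅕) - 12619*√26/13 = 16486/5 - 12619*√26/13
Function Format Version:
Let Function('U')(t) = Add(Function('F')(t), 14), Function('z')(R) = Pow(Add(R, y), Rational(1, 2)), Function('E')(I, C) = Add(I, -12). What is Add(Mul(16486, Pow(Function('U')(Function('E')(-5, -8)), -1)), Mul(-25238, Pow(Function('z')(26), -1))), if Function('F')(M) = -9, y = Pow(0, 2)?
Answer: Add(Rational(16486, 5), Mul(Rational(-12619, 13), Pow(26, Rational(1, 2)))) ≈ -1652.4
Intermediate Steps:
y = 0
Function('E')(I, C) = Add(-12, I)
Function('z')(R) = Pow(R, Rational(1, 2)) (Function('z')(R) = Pow(Add(R, 0), Rational(1, 2)) = Pow(R, Rational(1, 2)))
Function('U')(t) = 5 (Function('U')(t) = Add(-9, 14) = 5)
Add(Mul(16486, Pow(Function('U')(Function('E')(-5, -8)), -1)), Mul(-25238, Pow(Function('z')(26), -1))) = Add(Mul(16486, Pow(5, -1)), Mul(-25238, Pow(Pow(26, Rational(1, 2)), -1))) = Add(Mul(16486, Rational(1, 5)), Mul(-25238, Mul(Rational(1, 26), Pow(26, Rational(1, 2))))) = Add(Rational(16486, 5), Mul(Rational(-12619, 13), Pow(26, Rational(1, 2))))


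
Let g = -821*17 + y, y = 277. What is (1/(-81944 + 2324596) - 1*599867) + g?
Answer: -1375972406643/2242652 ≈ -6.1355e+5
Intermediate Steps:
g = -13680 (g = -821*17 + 277 = -13957 + 277 = -13680)
(1/(-81944 + 2324596) - 1*599867) + g = (1/(-81944 + 2324596) - 1*599867) - 13680 = (1/2242652 - 599867) - 13680 = -1345292927283/2242652 - 13680 = -1375972406643/2242652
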